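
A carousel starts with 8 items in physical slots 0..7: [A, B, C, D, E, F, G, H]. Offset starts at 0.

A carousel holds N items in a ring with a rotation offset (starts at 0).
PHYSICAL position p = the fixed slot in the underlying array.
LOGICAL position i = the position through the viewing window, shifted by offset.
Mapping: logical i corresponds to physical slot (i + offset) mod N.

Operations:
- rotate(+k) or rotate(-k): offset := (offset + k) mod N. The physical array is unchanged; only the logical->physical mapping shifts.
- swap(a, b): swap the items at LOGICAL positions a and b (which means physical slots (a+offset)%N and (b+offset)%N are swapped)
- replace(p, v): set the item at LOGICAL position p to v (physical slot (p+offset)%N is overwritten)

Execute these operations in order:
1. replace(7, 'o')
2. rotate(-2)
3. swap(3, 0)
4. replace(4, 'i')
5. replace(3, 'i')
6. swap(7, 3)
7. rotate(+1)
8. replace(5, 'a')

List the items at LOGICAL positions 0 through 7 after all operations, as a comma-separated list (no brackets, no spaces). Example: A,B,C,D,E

Answer: o,A,F,i,D,a,i,B

Derivation:
After op 1 (replace(7, 'o')): offset=0, physical=[A,B,C,D,E,F,G,o], logical=[A,B,C,D,E,F,G,o]
After op 2 (rotate(-2)): offset=6, physical=[A,B,C,D,E,F,G,o], logical=[G,o,A,B,C,D,E,F]
After op 3 (swap(3, 0)): offset=6, physical=[A,G,C,D,E,F,B,o], logical=[B,o,A,G,C,D,E,F]
After op 4 (replace(4, 'i')): offset=6, physical=[A,G,i,D,E,F,B,o], logical=[B,o,A,G,i,D,E,F]
After op 5 (replace(3, 'i')): offset=6, physical=[A,i,i,D,E,F,B,o], logical=[B,o,A,i,i,D,E,F]
After op 6 (swap(7, 3)): offset=6, physical=[A,F,i,D,E,i,B,o], logical=[B,o,A,F,i,D,E,i]
After op 7 (rotate(+1)): offset=7, physical=[A,F,i,D,E,i,B,o], logical=[o,A,F,i,D,E,i,B]
After op 8 (replace(5, 'a')): offset=7, physical=[A,F,i,D,a,i,B,o], logical=[o,A,F,i,D,a,i,B]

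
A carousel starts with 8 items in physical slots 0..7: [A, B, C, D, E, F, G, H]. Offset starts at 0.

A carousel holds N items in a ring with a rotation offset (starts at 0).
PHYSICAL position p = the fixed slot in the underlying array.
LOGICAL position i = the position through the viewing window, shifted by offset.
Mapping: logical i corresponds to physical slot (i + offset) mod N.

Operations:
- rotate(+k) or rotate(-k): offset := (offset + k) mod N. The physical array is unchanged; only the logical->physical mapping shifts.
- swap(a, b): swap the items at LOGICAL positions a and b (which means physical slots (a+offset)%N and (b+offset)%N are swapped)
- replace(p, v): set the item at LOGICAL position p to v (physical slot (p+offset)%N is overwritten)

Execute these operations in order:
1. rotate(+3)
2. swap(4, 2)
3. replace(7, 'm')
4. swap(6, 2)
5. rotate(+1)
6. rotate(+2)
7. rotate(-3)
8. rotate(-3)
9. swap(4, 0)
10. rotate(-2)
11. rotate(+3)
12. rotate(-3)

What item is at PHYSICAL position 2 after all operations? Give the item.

Answer: m

Derivation:
After op 1 (rotate(+3)): offset=3, physical=[A,B,C,D,E,F,G,H], logical=[D,E,F,G,H,A,B,C]
After op 2 (swap(4, 2)): offset=3, physical=[A,B,C,D,E,H,G,F], logical=[D,E,H,G,F,A,B,C]
After op 3 (replace(7, 'm')): offset=3, physical=[A,B,m,D,E,H,G,F], logical=[D,E,H,G,F,A,B,m]
After op 4 (swap(6, 2)): offset=3, physical=[A,H,m,D,E,B,G,F], logical=[D,E,B,G,F,A,H,m]
After op 5 (rotate(+1)): offset=4, physical=[A,H,m,D,E,B,G,F], logical=[E,B,G,F,A,H,m,D]
After op 6 (rotate(+2)): offset=6, physical=[A,H,m,D,E,B,G,F], logical=[G,F,A,H,m,D,E,B]
After op 7 (rotate(-3)): offset=3, physical=[A,H,m,D,E,B,G,F], logical=[D,E,B,G,F,A,H,m]
After op 8 (rotate(-3)): offset=0, physical=[A,H,m,D,E,B,G,F], logical=[A,H,m,D,E,B,G,F]
After op 9 (swap(4, 0)): offset=0, physical=[E,H,m,D,A,B,G,F], logical=[E,H,m,D,A,B,G,F]
After op 10 (rotate(-2)): offset=6, physical=[E,H,m,D,A,B,G,F], logical=[G,F,E,H,m,D,A,B]
After op 11 (rotate(+3)): offset=1, physical=[E,H,m,D,A,B,G,F], logical=[H,m,D,A,B,G,F,E]
After op 12 (rotate(-3)): offset=6, physical=[E,H,m,D,A,B,G,F], logical=[G,F,E,H,m,D,A,B]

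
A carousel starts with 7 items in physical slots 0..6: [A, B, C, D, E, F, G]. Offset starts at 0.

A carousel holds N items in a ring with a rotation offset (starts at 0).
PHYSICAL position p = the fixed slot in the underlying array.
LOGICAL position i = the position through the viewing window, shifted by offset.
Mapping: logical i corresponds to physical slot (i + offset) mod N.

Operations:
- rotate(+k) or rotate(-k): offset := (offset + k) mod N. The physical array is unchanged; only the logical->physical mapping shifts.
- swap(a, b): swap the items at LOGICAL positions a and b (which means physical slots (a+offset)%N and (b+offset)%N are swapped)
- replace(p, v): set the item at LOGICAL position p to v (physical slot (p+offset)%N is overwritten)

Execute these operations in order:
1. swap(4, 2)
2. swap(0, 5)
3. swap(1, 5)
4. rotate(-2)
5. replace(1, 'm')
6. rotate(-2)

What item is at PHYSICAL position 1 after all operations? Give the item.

Answer: A

Derivation:
After op 1 (swap(4, 2)): offset=0, physical=[A,B,E,D,C,F,G], logical=[A,B,E,D,C,F,G]
After op 2 (swap(0, 5)): offset=0, physical=[F,B,E,D,C,A,G], logical=[F,B,E,D,C,A,G]
After op 3 (swap(1, 5)): offset=0, physical=[F,A,E,D,C,B,G], logical=[F,A,E,D,C,B,G]
After op 4 (rotate(-2)): offset=5, physical=[F,A,E,D,C,B,G], logical=[B,G,F,A,E,D,C]
After op 5 (replace(1, 'm')): offset=5, physical=[F,A,E,D,C,B,m], logical=[B,m,F,A,E,D,C]
After op 6 (rotate(-2)): offset=3, physical=[F,A,E,D,C,B,m], logical=[D,C,B,m,F,A,E]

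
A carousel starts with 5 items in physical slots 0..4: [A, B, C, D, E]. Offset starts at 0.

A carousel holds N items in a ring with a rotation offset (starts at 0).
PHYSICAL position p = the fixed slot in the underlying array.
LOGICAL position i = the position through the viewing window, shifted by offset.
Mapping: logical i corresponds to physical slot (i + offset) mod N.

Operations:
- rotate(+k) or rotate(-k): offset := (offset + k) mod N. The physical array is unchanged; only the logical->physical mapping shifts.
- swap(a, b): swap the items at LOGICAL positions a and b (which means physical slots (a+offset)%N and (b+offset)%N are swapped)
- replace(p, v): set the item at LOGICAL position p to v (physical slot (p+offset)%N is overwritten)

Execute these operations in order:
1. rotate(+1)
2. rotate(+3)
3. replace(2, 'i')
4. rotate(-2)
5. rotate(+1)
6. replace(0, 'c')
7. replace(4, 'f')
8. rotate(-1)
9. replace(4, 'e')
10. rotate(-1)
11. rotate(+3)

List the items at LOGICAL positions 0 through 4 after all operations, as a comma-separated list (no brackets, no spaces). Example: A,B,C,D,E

Answer: E,A,e,f,c

Derivation:
After op 1 (rotate(+1)): offset=1, physical=[A,B,C,D,E], logical=[B,C,D,E,A]
After op 2 (rotate(+3)): offset=4, physical=[A,B,C,D,E], logical=[E,A,B,C,D]
After op 3 (replace(2, 'i')): offset=4, physical=[A,i,C,D,E], logical=[E,A,i,C,D]
After op 4 (rotate(-2)): offset=2, physical=[A,i,C,D,E], logical=[C,D,E,A,i]
After op 5 (rotate(+1)): offset=3, physical=[A,i,C,D,E], logical=[D,E,A,i,C]
After op 6 (replace(0, 'c')): offset=3, physical=[A,i,C,c,E], logical=[c,E,A,i,C]
After op 7 (replace(4, 'f')): offset=3, physical=[A,i,f,c,E], logical=[c,E,A,i,f]
After op 8 (rotate(-1)): offset=2, physical=[A,i,f,c,E], logical=[f,c,E,A,i]
After op 9 (replace(4, 'e')): offset=2, physical=[A,e,f,c,E], logical=[f,c,E,A,e]
After op 10 (rotate(-1)): offset=1, physical=[A,e,f,c,E], logical=[e,f,c,E,A]
After op 11 (rotate(+3)): offset=4, physical=[A,e,f,c,E], logical=[E,A,e,f,c]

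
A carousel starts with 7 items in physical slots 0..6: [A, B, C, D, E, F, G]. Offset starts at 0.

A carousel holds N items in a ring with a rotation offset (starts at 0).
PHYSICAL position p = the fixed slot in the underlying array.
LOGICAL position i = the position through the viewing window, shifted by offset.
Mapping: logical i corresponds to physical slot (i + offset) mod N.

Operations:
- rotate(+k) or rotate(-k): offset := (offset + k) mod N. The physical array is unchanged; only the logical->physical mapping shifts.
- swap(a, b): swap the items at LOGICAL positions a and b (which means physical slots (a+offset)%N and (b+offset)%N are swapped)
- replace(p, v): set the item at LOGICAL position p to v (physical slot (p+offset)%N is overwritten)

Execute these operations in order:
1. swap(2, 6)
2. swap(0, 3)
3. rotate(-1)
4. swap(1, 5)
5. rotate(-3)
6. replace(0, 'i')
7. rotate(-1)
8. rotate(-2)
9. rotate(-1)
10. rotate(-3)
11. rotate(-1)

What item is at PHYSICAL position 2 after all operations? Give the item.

Answer: G

Derivation:
After op 1 (swap(2, 6)): offset=0, physical=[A,B,G,D,E,F,C], logical=[A,B,G,D,E,F,C]
After op 2 (swap(0, 3)): offset=0, physical=[D,B,G,A,E,F,C], logical=[D,B,G,A,E,F,C]
After op 3 (rotate(-1)): offset=6, physical=[D,B,G,A,E,F,C], logical=[C,D,B,G,A,E,F]
After op 4 (swap(1, 5)): offset=6, physical=[E,B,G,A,D,F,C], logical=[C,E,B,G,A,D,F]
After op 5 (rotate(-3)): offset=3, physical=[E,B,G,A,D,F,C], logical=[A,D,F,C,E,B,G]
After op 6 (replace(0, 'i')): offset=3, physical=[E,B,G,i,D,F,C], logical=[i,D,F,C,E,B,G]
After op 7 (rotate(-1)): offset=2, physical=[E,B,G,i,D,F,C], logical=[G,i,D,F,C,E,B]
After op 8 (rotate(-2)): offset=0, physical=[E,B,G,i,D,F,C], logical=[E,B,G,i,D,F,C]
After op 9 (rotate(-1)): offset=6, physical=[E,B,G,i,D,F,C], logical=[C,E,B,G,i,D,F]
After op 10 (rotate(-3)): offset=3, physical=[E,B,G,i,D,F,C], logical=[i,D,F,C,E,B,G]
After op 11 (rotate(-1)): offset=2, physical=[E,B,G,i,D,F,C], logical=[G,i,D,F,C,E,B]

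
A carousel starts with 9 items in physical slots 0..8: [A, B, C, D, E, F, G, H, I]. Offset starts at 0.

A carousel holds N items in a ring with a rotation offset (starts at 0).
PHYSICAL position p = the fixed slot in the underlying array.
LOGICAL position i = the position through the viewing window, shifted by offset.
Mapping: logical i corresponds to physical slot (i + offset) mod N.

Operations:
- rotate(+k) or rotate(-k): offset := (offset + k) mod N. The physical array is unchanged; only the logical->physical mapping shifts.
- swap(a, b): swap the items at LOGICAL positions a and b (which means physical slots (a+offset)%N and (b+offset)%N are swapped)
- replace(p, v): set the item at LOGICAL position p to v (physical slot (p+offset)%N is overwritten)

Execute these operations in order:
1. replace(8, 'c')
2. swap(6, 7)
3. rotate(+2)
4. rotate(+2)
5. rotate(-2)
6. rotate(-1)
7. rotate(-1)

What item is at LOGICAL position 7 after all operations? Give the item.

After op 1 (replace(8, 'c')): offset=0, physical=[A,B,C,D,E,F,G,H,c], logical=[A,B,C,D,E,F,G,H,c]
After op 2 (swap(6, 7)): offset=0, physical=[A,B,C,D,E,F,H,G,c], logical=[A,B,C,D,E,F,H,G,c]
After op 3 (rotate(+2)): offset=2, physical=[A,B,C,D,E,F,H,G,c], logical=[C,D,E,F,H,G,c,A,B]
After op 4 (rotate(+2)): offset=4, physical=[A,B,C,D,E,F,H,G,c], logical=[E,F,H,G,c,A,B,C,D]
After op 5 (rotate(-2)): offset=2, physical=[A,B,C,D,E,F,H,G,c], logical=[C,D,E,F,H,G,c,A,B]
After op 6 (rotate(-1)): offset=1, physical=[A,B,C,D,E,F,H,G,c], logical=[B,C,D,E,F,H,G,c,A]
After op 7 (rotate(-1)): offset=0, physical=[A,B,C,D,E,F,H,G,c], logical=[A,B,C,D,E,F,H,G,c]

Answer: G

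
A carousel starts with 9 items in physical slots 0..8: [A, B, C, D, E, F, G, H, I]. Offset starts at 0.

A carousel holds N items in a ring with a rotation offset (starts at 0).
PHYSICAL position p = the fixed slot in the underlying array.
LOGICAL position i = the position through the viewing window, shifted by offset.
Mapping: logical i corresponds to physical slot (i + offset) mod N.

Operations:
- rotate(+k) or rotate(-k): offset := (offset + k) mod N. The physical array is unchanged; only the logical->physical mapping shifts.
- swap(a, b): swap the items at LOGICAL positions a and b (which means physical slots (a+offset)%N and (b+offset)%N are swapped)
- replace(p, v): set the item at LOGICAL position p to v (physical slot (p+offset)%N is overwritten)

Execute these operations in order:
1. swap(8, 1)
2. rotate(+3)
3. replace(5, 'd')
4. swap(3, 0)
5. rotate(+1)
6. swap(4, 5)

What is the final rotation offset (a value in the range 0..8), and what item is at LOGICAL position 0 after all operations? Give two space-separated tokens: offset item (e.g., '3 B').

After op 1 (swap(8, 1)): offset=0, physical=[A,I,C,D,E,F,G,H,B], logical=[A,I,C,D,E,F,G,H,B]
After op 2 (rotate(+3)): offset=3, physical=[A,I,C,D,E,F,G,H,B], logical=[D,E,F,G,H,B,A,I,C]
After op 3 (replace(5, 'd')): offset=3, physical=[A,I,C,D,E,F,G,H,d], logical=[D,E,F,G,H,d,A,I,C]
After op 4 (swap(3, 0)): offset=3, physical=[A,I,C,G,E,F,D,H,d], logical=[G,E,F,D,H,d,A,I,C]
After op 5 (rotate(+1)): offset=4, physical=[A,I,C,G,E,F,D,H,d], logical=[E,F,D,H,d,A,I,C,G]
After op 6 (swap(4, 5)): offset=4, physical=[d,I,C,G,E,F,D,H,A], logical=[E,F,D,H,A,d,I,C,G]

Answer: 4 E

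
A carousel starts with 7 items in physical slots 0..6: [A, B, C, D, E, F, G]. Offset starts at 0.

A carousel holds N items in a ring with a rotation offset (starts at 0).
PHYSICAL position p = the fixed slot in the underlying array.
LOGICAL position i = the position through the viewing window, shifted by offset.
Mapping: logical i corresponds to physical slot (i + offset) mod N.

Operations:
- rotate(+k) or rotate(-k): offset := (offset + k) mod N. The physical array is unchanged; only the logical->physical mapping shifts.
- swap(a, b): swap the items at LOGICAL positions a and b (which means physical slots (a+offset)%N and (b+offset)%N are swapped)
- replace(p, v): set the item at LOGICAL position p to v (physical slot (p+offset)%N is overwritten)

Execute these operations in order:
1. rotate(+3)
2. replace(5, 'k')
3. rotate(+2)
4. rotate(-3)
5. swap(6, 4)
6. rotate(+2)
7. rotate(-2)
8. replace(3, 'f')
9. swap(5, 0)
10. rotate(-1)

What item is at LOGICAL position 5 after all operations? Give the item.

Answer: k

Derivation:
After op 1 (rotate(+3)): offset=3, physical=[A,B,C,D,E,F,G], logical=[D,E,F,G,A,B,C]
After op 2 (replace(5, 'k')): offset=3, physical=[A,k,C,D,E,F,G], logical=[D,E,F,G,A,k,C]
After op 3 (rotate(+2)): offset=5, physical=[A,k,C,D,E,F,G], logical=[F,G,A,k,C,D,E]
After op 4 (rotate(-3)): offset=2, physical=[A,k,C,D,E,F,G], logical=[C,D,E,F,G,A,k]
After op 5 (swap(6, 4)): offset=2, physical=[A,G,C,D,E,F,k], logical=[C,D,E,F,k,A,G]
After op 6 (rotate(+2)): offset=4, physical=[A,G,C,D,E,F,k], logical=[E,F,k,A,G,C,D]
After op 7 (rotate(-2)): offset=2, physical=[A,G,C,D,E,F,k], logical=[C,D,E,F,k,A,G]
After op 8 (replace(3, 'f')): offset=2, physical=[A,G,C,D,E,f,k], logical=[C,D,E,f,k,A,G]
After op 9 (swap(5, 0)): offset=2, physical=[C,G,A,D,E,f,k], logical=[A,D,E,f,k,C,G]
After op 10 (rotate(-1)): offset=1, physical=[C,G,A,D,E,f,k], logical=[G,A,D,E,f,k,C]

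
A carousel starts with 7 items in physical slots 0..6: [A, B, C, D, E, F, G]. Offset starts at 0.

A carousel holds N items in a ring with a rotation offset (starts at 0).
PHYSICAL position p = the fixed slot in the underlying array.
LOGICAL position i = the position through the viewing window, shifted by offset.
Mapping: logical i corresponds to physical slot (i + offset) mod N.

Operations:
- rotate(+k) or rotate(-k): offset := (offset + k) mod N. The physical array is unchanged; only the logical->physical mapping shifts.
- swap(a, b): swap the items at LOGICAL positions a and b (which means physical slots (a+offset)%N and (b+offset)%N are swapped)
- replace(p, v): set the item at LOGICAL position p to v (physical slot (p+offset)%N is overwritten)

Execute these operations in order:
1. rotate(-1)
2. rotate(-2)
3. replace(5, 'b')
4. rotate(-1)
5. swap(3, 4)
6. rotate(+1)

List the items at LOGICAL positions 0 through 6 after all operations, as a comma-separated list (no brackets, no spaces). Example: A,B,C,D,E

Answer: E,F,A,G,B,b,D

Derivation:
After op 1 (rotate(-1)): offset=6, physical=[A,B,C,D,E,F,G], logical=[G,A,B,C,D,E,F]
After op 2 (rotate(-2)): offset=4, physical=[A,B,C,D,E,F,G], logical=[E,F,G,A,B,C,D]
After op 3 (replace(5, 'b')): offset=4, physical=[A,B,b,D,E,F,G], logical=[E,F,G,A,B,b,D]
After op 4 (rotate(-1)): offset=3, physical=[A,B,b,D,E,F,G], logical=[D,E,F,G,A,B,b]
After op 5 (swap(3, 4)): offset=3, physical=[G,B,b,D,E,F,A], logical=[D,E,F,A,G,B,b]
After op 6 (rotate(+1)): offset=4, physical=[G,B,b,D,E,F,A], logical=[E,F,A,G,B,b,D]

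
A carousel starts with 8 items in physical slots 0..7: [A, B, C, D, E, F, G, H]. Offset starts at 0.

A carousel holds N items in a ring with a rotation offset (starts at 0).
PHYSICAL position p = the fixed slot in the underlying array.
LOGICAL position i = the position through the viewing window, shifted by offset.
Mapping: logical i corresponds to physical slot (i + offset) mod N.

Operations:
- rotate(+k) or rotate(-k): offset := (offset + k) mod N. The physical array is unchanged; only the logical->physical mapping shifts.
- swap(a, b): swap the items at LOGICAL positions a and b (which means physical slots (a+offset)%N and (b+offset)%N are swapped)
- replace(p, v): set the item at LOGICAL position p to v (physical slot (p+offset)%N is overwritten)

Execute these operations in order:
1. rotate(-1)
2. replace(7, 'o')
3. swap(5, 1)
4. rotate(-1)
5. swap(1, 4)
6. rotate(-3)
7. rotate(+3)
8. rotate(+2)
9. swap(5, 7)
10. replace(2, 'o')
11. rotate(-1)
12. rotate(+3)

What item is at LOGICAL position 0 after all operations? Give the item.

After op 1 (rotate(-1)): offset=7, physical=[A,B,C,D,E,F,G,H], logical=[H,A,B,C,D,E,F,G]
After op 2 (replace(7, 'o')): offset=7, physical=[A,B,C,D,E,F,o,H], logical=[H,A,B,C,D,E,F,o]
After op 3 (swap(5, 1)): offset=7, physical=[E,B,C,D,A,F,o,H], logical=[H,E,B,C,D,A,F,o]
After op 4 (rotate(-1)): offset=6, physical=[E,B,C,D,A,F,o,H], logical=[o,H,E,B,C,D,A,F]
After op 5 (swap(1, 4)): offset=6, physical=[E,B,H,D,A,F,o,C], logical=[o,C,E,B,H,D,A,F]
After op 6 (rotate(-3)): offset=3, physical=[E,B,H,D,A,F,o,C], logical=[D,A,F,o,C,E,B,H]
After op 7 (rotate(+3)): offset=6, physical=[E,B,H,D,A,F,o,C], logical=[o,C,E,B,H,D,A,F]
After op 8 (rotate(+2)): offset=0, physical=[E,B,H,D,A,F,o,C], logical=[E,B,H,D,A,F,o,C]
After op 9 (swap(5, 7)): offset=0, physical=[E,B,H,D,A,C,o,F], logical=[E,B,H,D,A,C,o,F]
After op 10 (replace(2, 'o')): offset=0, physical=[E,B,o,D,A,C,o,F], logical=[E,B,o,D,A,C,o,F]
After op 11 (rotate(-1)): offset=7, physical=[E,B,o,D,A,C,o,F], logical=[F,E,B,o,D,A,C,o]
After op 12 (rotate(+3)): offset=2, physical=[E,B,o,D,A,C,o,F], logical=[o,D,A,C,o,F,E,B]

Answer: o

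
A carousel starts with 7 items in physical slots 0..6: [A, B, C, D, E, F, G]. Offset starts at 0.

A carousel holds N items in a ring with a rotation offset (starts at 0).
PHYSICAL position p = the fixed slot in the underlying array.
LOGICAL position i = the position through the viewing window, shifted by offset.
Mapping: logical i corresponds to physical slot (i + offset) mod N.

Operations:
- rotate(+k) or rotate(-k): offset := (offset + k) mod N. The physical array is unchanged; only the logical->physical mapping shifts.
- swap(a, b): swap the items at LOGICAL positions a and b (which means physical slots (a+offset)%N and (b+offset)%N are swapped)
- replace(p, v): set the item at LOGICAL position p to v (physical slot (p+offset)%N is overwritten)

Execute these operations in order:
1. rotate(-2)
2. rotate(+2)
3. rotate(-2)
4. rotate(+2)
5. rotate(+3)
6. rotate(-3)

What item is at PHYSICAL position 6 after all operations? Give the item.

Answer: G

Derivation:
After op 1 (rotate(-2)): offset=5, physical=[A,B,C,D,E,F,G], logical=[F,G,A,B,C,D,E]
After op 2 (rotate(+2)): offset=0, physical=[A,B,C,D,E,F,G], logical=[A,B,C,D,E,F,G]
After op 3 (rotate(-2)): offset=5, physical=[A,B,C,D,E,F,G], logical=[F,G,A,B,C,D,E]
After op 4 (rotate(+2)): offset=0, physical=[A,B,C,D,E,F,G], logical=[A,B,C,D,E,F,G]
After op 5 (rotate(+3)): offset=3, physical=[A,B,C,D,E,F,G], logical=[D,E,F,G,A,B,C]
After op 6 (rotate(-3)): offset=0, physical=[A,B,C,D,E,F,G], logical=[A,B,C,D,E,F,G]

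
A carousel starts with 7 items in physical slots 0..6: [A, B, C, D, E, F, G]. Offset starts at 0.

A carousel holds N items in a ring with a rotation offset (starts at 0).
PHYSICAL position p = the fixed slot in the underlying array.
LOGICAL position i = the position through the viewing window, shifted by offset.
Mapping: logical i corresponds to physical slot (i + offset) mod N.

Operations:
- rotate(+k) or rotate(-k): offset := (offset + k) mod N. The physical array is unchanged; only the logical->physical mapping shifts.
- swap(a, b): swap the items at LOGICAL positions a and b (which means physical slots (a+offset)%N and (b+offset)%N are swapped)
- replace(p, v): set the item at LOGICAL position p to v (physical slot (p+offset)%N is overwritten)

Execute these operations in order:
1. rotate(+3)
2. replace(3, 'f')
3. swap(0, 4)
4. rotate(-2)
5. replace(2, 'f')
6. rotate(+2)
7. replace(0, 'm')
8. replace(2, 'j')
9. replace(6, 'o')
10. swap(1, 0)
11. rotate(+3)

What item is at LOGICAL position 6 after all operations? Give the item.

After op 1 (rotate(+3)): offset=3, physical=[A,B,C,D,E,F,G], logical=[D,E,F,G,A,B,C]
After op 2 (replace(3, 'f')): offset=3, physical=[A,B,C,D,E,F,f], logical=[D,E,F,f,A,B,C]
After op 3 (swap(0, 4)): offset=3, physical=[D,B,C,A,E,F,f], logical=[A,E,F,f,D,B,C]
After op 4 (rotate(-2)): offset=1, physical=[D,B,C,A,E,F,f], logical=[B,C,A,E,F,f,D]
After op 5 (replace(2, 'f')): offset=1, physical=[D,B,C,f,E,F,f], logical=[B,C,f,E,F,f,D]
After op 6 (rotate(+2)): offset=3, physical=[D,B,C,f,E,F,f], logical=[f,E,F,f,D,B,C]
After op 7 (replace(0, 'm')): offset=3, physical=[D,B,C,m,E,F,f], logical=[m,E,F,f,D,B,C]
After op 8 (replace(2, 'j')): offset=3, physical=[D,B,C,m,E,j,f], logical=[m,E,j,f,D,B,C]
After op 9 (replace(6, 'o')): offset=3, physical=[D,B,o,m,E,j,f], logical=[m,E,j,f,D,B,o]
After op 10 (swap(1, 0)): offset=3, physical=[D,B,o,E,m,j,f], logical=[E,m,j,f,D,B,o]
After op 11 (rotate(+3)): offset=6, physical=[D,B,o,E,m,j,f], logical=[f,D,B,o,E,m,j]

Answer: j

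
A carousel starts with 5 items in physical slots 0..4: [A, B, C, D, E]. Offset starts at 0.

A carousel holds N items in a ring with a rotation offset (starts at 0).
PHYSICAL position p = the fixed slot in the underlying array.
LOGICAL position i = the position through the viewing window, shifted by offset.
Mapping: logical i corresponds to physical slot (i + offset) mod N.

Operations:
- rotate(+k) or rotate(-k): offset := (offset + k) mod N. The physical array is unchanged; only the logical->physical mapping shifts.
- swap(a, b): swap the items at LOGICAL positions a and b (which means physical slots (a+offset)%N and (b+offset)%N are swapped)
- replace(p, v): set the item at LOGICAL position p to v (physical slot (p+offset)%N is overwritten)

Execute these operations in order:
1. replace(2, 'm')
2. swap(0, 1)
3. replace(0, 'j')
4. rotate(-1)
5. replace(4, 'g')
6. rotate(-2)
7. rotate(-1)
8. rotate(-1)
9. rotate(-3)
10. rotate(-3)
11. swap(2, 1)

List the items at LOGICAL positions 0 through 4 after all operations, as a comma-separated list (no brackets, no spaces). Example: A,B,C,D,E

After op 1 (replace(2, 'm')): offset=0, physical=[A,B,m,D,E], logical=[A,B,m,D,E]
After op 2 (swap(0, 1)): offset=0, physical=[B,A,m,D,E], logical=[B,A,m,D,E]
After op 3 (replace(0, 'j')): offset=0, physical=[j,A,m,D,E], logical=[j,A,m,D,E]
After op 4 (rotate(-1)): offset=4, physical=[j,A,m,D,E], logical=[E,j,A,m,D]
After op 5 (replace(4, 'g')): offset=4, physical=[j,A,m,g,E], logical=[E,j,A,m,g]
After op 6 (rotate(-2)): offset=2, physical=[j,A,m,g,E], logical=[m,g,E,j,A]
After op 7 (rotate(-1)): offset=1, physical=[j,A,m,g,E], logical=[A,m,g,E,j]
After op 8 (rotate(-1)): offset=0, physical=[j,A,m,g,E], logical=[j,A,m,g,E]
After op 9 (rotate(-3)): offset=2, physical=[j,A,m,g,E], logical=[m,g,E,j,A]
After op 10 (rotate(-3)): offset=4, physical=[j,A,m,g,E], logical=[E,j,A,m,g]
After op 11 (swap(2, 1)): offset=4, physical=[A,j,m,g,E], logical=[E,A,j,m,g]

Answer: E,A,j,m,g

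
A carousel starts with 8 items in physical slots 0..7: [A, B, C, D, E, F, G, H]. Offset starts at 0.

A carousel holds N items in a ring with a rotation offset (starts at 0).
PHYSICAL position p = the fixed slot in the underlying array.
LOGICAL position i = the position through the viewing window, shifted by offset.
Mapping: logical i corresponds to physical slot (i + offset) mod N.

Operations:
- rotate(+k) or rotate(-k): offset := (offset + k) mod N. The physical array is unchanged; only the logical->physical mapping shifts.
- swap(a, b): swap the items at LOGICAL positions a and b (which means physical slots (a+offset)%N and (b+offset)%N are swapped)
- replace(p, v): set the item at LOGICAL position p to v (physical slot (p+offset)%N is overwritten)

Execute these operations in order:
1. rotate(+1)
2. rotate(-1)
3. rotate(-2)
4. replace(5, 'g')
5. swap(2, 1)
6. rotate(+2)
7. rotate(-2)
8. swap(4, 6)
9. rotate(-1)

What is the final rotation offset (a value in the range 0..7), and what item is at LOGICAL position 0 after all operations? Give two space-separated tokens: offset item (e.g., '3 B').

After op 1 (rotate(+1)): offset=1, physical=[A,B,C,D,E,F,G,H], logical=[B,C,D,E,F,G,H,A]
After op 2 (rotate(-1)): offset=0, physical=[A,B,C,D,E,F,G,H], logical=[A,B,C,D,E,F,G,H]
After op 3 (rotate(-2)): offset=6, physical=[A,B,C,D,E,F,G,H], logical=[G,H,A,B,C,D,E,F]
After op 4 (replace(5, 'g')): offset=6, physical=[A,B,C,g,E,F,G,H], logical=[G,H,A,B,C,g,E,F]
After op 5 (swap(2, 1)): offset=6, physical=[H,B,C,g,E,F,G,A], logical=[G,A,H,B,C,g,E,F]
After op 6 (rotate(+2)): offset=0, physical=[H,B,C,g,E,F,G,A], logical=[H,B,C,g,E,F,G,A]
After op 7 (rotate(-2)): offset=6, physical=[H,B,C,g,E,F,G,A], logical=[G,A,H,B,C,g,E,F]
After op 8 (swap(4, 6)): offset=6, physical=[H,B,E,g,C,F,G,A], logical=[G,A,H,B,E,g,C,F]
After op 9 (rotate(-1)): offset=5, physical=[H,B,E,g,C,F,G,A], logical=[F,G,A,H,B,E,g,C]

Answer: 5 F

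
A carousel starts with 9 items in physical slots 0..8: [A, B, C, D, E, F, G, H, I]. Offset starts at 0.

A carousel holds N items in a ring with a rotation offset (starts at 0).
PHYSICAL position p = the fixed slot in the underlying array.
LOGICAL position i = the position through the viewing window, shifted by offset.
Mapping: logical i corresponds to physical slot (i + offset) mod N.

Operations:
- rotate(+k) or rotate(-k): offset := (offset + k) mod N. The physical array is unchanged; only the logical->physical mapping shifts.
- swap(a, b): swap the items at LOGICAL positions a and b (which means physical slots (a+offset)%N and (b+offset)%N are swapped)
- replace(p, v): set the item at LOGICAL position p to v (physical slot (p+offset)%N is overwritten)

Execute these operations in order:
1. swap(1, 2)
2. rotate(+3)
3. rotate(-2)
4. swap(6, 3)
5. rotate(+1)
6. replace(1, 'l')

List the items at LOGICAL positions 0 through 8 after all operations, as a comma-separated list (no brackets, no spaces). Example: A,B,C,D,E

Answer: B,l,H,F,G,E,I,A,C

Derivation:
After op 1 (swap(1, 2)): offset=0, physical=[A,C,B,D,E,F,G,H,I], logical=[A,C,B,D,E,F,G,H,I]
After op 2 (rotate(+3)): offset=3, physical=[A,C,B,D,E,F,G,H,I], logical=[D,E,F,G,H,I,A,C,B]
After op 3 (rotate(-2)): offset=1, physical=[A,C,B,D,E,F,G,H,I], logical=[C,B,D,E,F,G,H,I,A]
After op 4 (swap(6, 3)): offset=1, physical=[A,C,B,D,H,F,G,E,I], logical=[C,B,D,H,F,G,E,I,A]
After op 5 (rotate(+1)): offset=2, physical=[A,C,B,D,H,F,G,E,I], logical=[B,D,H,F,G,E,I,A,C]
After op 6 (replace(1, 'l')): offset=2, physical=[A,C,B,l,H,F,G,E,I], logical=[B,l,H,F,G,E,I,A,C]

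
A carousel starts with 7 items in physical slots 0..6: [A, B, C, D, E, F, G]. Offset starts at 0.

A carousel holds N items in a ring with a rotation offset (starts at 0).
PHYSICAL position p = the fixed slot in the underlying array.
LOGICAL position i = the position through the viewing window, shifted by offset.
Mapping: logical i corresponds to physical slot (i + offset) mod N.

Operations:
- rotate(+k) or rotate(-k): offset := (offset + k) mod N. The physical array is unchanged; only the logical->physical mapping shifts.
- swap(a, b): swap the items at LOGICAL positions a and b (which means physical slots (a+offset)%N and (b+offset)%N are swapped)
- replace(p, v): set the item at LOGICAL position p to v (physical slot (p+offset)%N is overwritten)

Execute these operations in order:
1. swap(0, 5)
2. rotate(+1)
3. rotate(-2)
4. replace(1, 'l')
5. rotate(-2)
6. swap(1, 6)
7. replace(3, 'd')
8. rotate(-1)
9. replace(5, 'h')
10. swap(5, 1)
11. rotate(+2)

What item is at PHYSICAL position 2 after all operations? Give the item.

Answer: C

Derivation:
After op 1 (swap(0, 5)): offset=0, physical=[F,B,C,D,E,A,G], logical=[F,B,C,D,E,A,G]
After op 2 (rotate(+1)): offset=1, physical=[F,B,C,D,E,A,G], logical=[B,C,D,E,A,G,F]
After op 3 (rotate(-2)): offset=6, physical=[F,B,C,D,E,A,G], logical=[G,F,B,C,D,E,A]
After op 4 (replace(1, 'l')): offset=6, physical=[l,B,C,D,E,A,G], logical=[G,l,B,C,D,E,A]
After op 5 (rotate(-2)): offset=4, physical=[l,B,C,D,E,A,G], logical=[E,A,G,l,B,C,D]
After op 6 (swap(1, 6)): offset=4, physical=[l,B,C,A,E,D,G], logical=[E,D,G,l,B,C,A]
After op 7 (replace(3, 'd')): offset=4, physical=[d,B,C,A,E,D,G], logical=[E,D,G,d,B,C,A]
After op 8 (rotate(-1)): offset=3, physical=[d,B,C,A,E,D,G], logical=[A,E,D,G,d,B,C]
After op 9 (replace(5, 'h')): offset=3, physical=[d,h,C,A,E,D,G], logical=[A,E,D,G,d,h,C]
After op 10 (swap(5, 1)): offset=3, physical=[d,E,C,A,h,D,G], logical=[A,h,D,G,d,E,C]
After op 11 (rotate(+2)): offset=5, physical=[d,E,C,A,h,D,G], logical=[D,G,d,E,C,A,h]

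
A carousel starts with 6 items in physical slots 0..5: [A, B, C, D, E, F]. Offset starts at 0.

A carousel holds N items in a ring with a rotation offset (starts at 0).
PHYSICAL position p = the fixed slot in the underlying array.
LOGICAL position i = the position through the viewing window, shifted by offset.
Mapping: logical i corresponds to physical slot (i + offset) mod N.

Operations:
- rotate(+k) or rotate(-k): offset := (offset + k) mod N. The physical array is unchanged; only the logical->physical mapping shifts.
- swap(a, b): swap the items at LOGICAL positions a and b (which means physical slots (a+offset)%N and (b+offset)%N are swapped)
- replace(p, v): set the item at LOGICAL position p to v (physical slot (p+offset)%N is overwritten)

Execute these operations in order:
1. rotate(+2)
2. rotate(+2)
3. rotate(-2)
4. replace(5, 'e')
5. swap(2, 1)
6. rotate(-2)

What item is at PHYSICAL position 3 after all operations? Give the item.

After op 1 (rotate(+2)): offset=2, physical=[A,B,C,D,E,F], logical=[C,D,E,F,A,B]
After op 2 (rotate(+2)): offset=4, physical=[A,B,C,D,E,F], logical=[E,F,A,B,C,D]
After op 3 (rotate(-2)): offset=2, physical=[A,B,C,D,E,F], logical=[C,D,E,F,A,B]
After op 4 (replace(5, 'e')): offset=2, physical=[A,e,C,D,E,F], logical=[C,D,E,F,A,e]
After op 5 (swap(2, 1)): offset=2, physical=[A,e,C,E,D,F], logical=[C,E,D,F,A,e]
After op 6 (rotate(-2)): offset=0, physical=[A,e,C,E,D,F], logical=[A,e,C,E,D,F]

Answer: E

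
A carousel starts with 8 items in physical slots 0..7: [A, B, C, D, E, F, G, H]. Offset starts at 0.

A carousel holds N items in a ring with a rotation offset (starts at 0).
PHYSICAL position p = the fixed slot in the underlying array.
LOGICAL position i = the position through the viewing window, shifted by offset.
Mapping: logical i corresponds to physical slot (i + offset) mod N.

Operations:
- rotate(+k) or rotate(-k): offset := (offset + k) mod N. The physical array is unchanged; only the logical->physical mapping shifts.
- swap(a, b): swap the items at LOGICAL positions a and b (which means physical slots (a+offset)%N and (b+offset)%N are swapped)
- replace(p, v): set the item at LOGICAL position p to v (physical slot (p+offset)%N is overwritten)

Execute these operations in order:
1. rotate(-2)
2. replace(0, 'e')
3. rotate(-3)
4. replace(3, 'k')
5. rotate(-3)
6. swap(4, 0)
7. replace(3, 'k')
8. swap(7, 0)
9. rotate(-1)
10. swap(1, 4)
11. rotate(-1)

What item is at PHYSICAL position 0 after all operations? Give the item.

Answer: k

Derivation:
After op 1 (rotate(-2)): offset=6, physical=[A,B,C,D,E,F,G,H], logical=[G,H,A,B,C,D,E,F]
After op 2 (replace(0, 'e')): offset=6, physical=[A,B,C,D,E,F,e,H], logical=[e,H,A,B,C,D,E,F]
After op 3 (rotate(-3)): offset=3, physical=[A,B,C,D,E,F,e,H], logical=[D,E,F,e,H,A,B,C]
After op 4 (replace(3, 'k')): offset=3, physical=[A,B,C,D,E,F,k,H], logical=[D,E,F,k,H,A,B,C]
After op 5 (rotate(-3)): offset=0, physical=[A,B,C,D,E,F,k,H], logical=[A,B,C,D,E,F,k,H]
After op 6 (swap(4, 0)): offset=0, physical=[E,B,C,D,A,F,k,H], logical=[E,B,C,D,A,F,k,H]
After op 7 (replace(3, 'k')): offset=0, physical=[E,B,C,k,A,F,k,H], logical=[E,B,C,k,A,F,k,H]
After op 8 (swap(7, 0)): offset=0, physical=[H,B,C,k,A,F,k,E], logical=[H,B,C,k,A,F,k,E]
After op 9 (rotate(-1)): offset=7, physical=[H,B,C,k,A,F,k,E], logical=[E,H,B,C,k,A,F,k]
After op 10 (swap(1, 4)): offset=7, physical=[k,B,C,H,A,F,k,E], logical=[E,k,B,C,H,A,F,k]
After op 11 (rotate(-1)): offset=6, physical=[k,B,C,H,A,F,k,E], logical=[k,E,k,B,C,H,A,F]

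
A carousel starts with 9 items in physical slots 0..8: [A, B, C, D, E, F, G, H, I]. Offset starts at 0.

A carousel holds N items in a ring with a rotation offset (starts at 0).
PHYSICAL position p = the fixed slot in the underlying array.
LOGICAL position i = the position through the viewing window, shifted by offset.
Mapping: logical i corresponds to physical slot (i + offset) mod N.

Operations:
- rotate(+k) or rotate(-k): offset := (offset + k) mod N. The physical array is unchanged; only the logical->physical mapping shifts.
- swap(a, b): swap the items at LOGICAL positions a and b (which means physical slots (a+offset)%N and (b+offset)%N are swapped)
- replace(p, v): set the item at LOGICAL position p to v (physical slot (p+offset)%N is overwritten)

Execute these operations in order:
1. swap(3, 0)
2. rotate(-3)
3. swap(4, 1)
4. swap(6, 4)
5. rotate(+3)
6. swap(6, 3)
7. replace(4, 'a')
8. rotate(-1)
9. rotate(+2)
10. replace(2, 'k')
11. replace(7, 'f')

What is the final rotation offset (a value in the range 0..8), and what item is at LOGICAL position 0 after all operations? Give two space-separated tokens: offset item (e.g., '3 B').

Answer: 1 A

Derivation:
After op 1 (swap(3, 0)): offset=0, physical=[D,B,C,A,E,F,G,H,I], logical=[D,B,C,A,E,F,G,H,I]
After op 2 (rotate(-3)): offset=6, physical=[D,B,C,A,E,F,G,H,I], logical=[G,H,I,D,B,C,A,E,F]
After op 3 (swap(4, 1)): offset=6, physical=[D,H,C,A,E,F,G,B,I], logical=[G,B,I,D,H,C,A,E,F]
After op 4 (swap(6, 4)): offset=6, physical=[D,A,C,H,E,F,G,B,I], logical=[G,B,I,D,A,C,H,E,F]
After op 5 (rotate(+3)): offset=0, physical=[D,A,C,H,E,F,G,B,I], logical=[D,A,C,H,E,F,G,B,I]
After op 6 (swap(6, 3)): offset=0, physical=[D,A,C,G,E,F,H,B,I], logical=[D,A,C,G,E,F,H,B,I]
After op 7 (replace(4, 'a')): offset=0, physical=[D,A,C,G,a,F,H,B,I], logical=[D,A,C,G,a,F,H,B,I]
After op 8 (rotate(-1)): offset=8, physical=[D,A,C,G,a,F,H,B,I], logical=[I,D,A,C,G,a,F,H,B]
After op 9 (rotate(+2)): offset=1, physical=[D,A,C,G,a,F,H,B,I], logical=[A,C,G,a,F,H,B,I,D]
After op 10 (replace(2, 'k')): offset=1, physical=[D,A,C,k,a,F,H,B,I], logical=[A,C,k,a,F,H,B,I,D]
After op 11 (replace(7, 'f')): offset=1, physical=[D,A,C,k,a,F,H,B,f], logical=[A,C,k,a,F,H,B,f,D]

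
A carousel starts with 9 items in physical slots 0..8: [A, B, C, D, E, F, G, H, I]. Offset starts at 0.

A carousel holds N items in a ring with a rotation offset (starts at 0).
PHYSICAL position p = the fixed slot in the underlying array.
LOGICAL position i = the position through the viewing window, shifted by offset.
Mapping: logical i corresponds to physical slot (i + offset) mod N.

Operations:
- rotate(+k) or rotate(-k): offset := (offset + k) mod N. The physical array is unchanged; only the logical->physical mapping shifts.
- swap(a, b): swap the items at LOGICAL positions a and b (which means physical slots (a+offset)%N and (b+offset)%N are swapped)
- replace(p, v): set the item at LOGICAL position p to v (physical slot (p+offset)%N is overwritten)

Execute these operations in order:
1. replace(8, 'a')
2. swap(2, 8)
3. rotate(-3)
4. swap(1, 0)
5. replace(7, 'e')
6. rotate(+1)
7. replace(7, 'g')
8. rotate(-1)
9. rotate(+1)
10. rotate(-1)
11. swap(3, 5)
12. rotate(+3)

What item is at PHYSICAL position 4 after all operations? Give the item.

Answer: e

Derivation:
After op 1 (replace(8, 'a')): offset=0, physical=[A,B,C,D,E,F,G,H,a], logical=[A,B,C,D,E,F,G,H,a]
After op 2 (swap(2, 8)): offset=0, physical=[A,B,a,D,E,F,G,H,C], logical=[A,B,a,D,E,F,G,H,C]
After op 3 (rotate(-3)): offset=6, physical=[A,B,a,D,E,F,G,H,C], logical=[G,H,C,A,B,a,D,E,F]
After op 4 (swap(1, 0)): offset=6, physical=[A,B,a,D,E,F,H,G,C], logical=[H,G,C,A,B,a,D,E,F]
After op 5 (replace(7, 'e')): offset=6, physical=[A,B,a,D,e,F,H,G,C], logical=[H,G,C,A,B,a,D,e,F]
After op 6 (rotate(+1)): offset=7, physical=[A,B,a,D,e,F,H,G,C], logical=[G,C,A,B,a,D,e,F,H]
After op 7 (replace(7, 'g')): offset=7, physical=[A,B,a,D,e,g,H,G,C], logical=[G,C,A,B,a,D,e,g,H]
After op 8 (rotate(-1)): offset=6, physical=[A,B,a,D,e,g,H,G,C], logical=[H,G,C,A,B,a,D,e,g]
After op 9 (rotate(+1)): offset=7, physical=[A,B,a,D,e,g,H,G,C], logical=[G,C,A,B,a,D,e,g,H]
After op 10 (rotate(-1)): offset=6, physical=[A,B,a,D,e,g,H,G,C], logical=[H,G,C,A,B,a,D,e,g]
After op 11 (swap(3, 5)): offset=6, physical=[a,B,A,D,e,g,H,G,C], logical=[H,G,C,a,B,A,D,e,g]
After op 12 (rotate(+3)): offset=0, physical=[a,B,A,D,e,g,H,G,C], logical=[a,B,A,D,e,g,H,G,C]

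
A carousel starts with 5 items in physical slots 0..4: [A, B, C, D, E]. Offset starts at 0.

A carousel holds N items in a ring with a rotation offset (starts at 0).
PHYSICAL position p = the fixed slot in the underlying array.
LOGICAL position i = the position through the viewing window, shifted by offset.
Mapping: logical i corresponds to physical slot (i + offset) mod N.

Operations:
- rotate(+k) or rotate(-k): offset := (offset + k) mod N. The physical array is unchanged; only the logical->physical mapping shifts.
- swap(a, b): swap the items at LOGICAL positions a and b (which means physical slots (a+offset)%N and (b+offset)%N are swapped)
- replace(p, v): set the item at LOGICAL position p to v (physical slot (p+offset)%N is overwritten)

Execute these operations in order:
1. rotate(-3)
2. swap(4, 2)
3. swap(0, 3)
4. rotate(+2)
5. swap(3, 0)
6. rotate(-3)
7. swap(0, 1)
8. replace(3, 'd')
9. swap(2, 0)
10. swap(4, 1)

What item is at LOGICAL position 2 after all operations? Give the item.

After op 1 (rotate(-3)): offset=2, physical=[A,B,C,D,E], logical=[C,D,E,A,B]
After op 2 (swap(4, 2)): offset=2, physical=[A,E,C,D,B], logical=[C,D,B,A,E]
After op 3 (swap(0, 3)): offset=2, physical=[C,E,A,D,B], logical=[A,D,B,C,E]
After op 4 (rotate(+2)): offset=4, physical=[C,E,A,D,B], logical=[B,C,E,A,D]
After op 5 (swap(3, 0)): offset=4, physical=[C,E,B,D,A], logical=[A,C,E,B,D]
After op 6 (rotate(-3)): offset=1, physical=[C,E,B,D,A], logical=[E,B,D,A,C]
After op 7 (swap(0, 1)): offset=1, physical=[C,B,E,D,A], logical=[B,E,D,A,C]
After op 8 (replace(3, 'd')): offset=1, physical=[C,B,E,D,d], logical=[B,E,D,d,C]
After op 9 (swap(2, 0)): offset=1, physical=[C,D,E,B,d], logical=[D,E,B,d,C]
After op 10 (swap(4, 1)): offset=1, physical=[E,D,C,B,d], logical=[D,C,B,d,E]

Answer: B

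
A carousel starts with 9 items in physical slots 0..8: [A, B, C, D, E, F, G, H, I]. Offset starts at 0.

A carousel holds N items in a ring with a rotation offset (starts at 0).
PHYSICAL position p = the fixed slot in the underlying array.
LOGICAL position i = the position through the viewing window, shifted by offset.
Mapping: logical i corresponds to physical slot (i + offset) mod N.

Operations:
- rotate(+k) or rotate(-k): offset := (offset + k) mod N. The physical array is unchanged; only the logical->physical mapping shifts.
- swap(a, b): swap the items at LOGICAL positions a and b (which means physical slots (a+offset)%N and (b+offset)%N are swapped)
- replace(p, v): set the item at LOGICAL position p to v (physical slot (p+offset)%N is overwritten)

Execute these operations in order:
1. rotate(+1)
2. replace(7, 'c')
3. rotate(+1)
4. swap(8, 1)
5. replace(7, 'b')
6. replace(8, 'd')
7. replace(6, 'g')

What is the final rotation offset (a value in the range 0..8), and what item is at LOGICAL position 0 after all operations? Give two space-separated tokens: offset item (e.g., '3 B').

After op 1 (rotate(+1)): offset=1, physical=[A,B,C,D,E,F,G,H,I], logical=[B,C,D,E,F,G,H,I,A]
After op 2 (replace(7, 'c')): offset=1, physical=[A,B,C,D,E,F,G,H,c], logical=[B,C,D,E,F,G,H,c,A]
After op 3 (rotate(+1)): offset=2, physical=[A,B,C,D,E,F,G,H,c], logical=[C,D,E,F,G,H,c,A,B]
After op 4 (swap(8, 1)): offset=2, physical=[A,D,C,B,E,F,G,H,c], logical=[C,B,E,F,G,H,c,A,D]
After op 5 (replace(7, 'b')): offset=2, physical=[b,D,C,B,E,F,G,H,c], logical=[C,B,E,F,G,H,c,b,D]
After op 6 (replace(8, 'd')): offset=2, physical=[b,d,C,B,E,F,G,H,c], logical=[C,B,E,F,G,H,c,b,d]
After op 7 (replace(6, 'g')): offset=2, physical=[b,d,C,B,E,F,G,H,g], logical=[C,B,E,F,G,H,g,b,d]

Answer: 2 C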